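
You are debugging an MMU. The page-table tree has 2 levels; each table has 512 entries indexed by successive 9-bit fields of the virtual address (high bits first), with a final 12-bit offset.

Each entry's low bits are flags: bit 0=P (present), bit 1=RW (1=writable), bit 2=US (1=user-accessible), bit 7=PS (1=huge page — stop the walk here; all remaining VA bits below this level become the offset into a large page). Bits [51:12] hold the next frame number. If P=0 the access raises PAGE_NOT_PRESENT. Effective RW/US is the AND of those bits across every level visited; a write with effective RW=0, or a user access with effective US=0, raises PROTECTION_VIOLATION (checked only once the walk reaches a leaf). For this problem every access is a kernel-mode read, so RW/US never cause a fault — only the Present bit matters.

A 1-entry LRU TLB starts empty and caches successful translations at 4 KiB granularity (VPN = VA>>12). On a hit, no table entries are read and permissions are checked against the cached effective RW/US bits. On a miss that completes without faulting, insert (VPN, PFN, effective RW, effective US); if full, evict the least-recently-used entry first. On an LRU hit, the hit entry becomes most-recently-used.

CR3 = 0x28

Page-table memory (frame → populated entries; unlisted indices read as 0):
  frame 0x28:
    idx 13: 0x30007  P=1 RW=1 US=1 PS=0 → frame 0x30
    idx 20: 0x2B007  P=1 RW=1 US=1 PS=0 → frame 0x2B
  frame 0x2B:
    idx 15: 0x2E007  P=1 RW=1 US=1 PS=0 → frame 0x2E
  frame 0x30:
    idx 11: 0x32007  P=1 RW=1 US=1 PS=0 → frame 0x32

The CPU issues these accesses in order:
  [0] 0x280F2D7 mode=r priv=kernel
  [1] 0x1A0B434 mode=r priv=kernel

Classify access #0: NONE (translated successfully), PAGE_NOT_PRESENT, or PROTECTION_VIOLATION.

Walk each access:
#0 VA=0x280F2D7 (r,kernel):
  L0: frame=0x28 idx=20 entry=0x2B007 [P=1 RW=1 US=1 PS=0]
  L1: frame=0x2B idx=15 entry=0x2E007 [P=1 RW=1 US=1 PS=0]
  → PA=0x2E2D7  (2 entries read)
#1 VA=0x1A0B434 (r,kernel):
  L0: frame=0x28 idx=13 entry=0x30007 [P=1 RW=1 US=1 PS=0]
  L1: frame=0x30 idx=11 entry=0x32007 [P=1 RW=1 US=1 PS=0]
  → PA=0x32434  (2 entries read)

Access #0 fault: NONE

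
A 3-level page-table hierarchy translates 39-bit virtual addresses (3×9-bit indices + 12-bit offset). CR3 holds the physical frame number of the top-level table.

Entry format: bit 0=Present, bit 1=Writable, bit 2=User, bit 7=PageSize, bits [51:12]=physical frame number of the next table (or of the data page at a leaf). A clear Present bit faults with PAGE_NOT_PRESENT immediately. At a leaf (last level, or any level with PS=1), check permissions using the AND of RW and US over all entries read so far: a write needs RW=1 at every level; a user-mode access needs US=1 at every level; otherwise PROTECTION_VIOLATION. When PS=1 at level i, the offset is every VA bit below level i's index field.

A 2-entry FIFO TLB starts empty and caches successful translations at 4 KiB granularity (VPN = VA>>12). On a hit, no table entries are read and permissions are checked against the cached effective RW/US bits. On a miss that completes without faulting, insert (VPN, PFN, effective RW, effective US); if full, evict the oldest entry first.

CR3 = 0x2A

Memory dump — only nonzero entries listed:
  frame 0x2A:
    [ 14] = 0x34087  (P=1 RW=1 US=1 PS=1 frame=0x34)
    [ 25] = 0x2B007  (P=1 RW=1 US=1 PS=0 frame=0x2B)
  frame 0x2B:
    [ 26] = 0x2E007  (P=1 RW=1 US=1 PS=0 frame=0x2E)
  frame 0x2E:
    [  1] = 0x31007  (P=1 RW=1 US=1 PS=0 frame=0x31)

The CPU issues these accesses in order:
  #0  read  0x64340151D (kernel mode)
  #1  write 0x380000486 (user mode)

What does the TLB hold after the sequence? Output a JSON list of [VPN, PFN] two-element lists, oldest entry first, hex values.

Per-access translation:
#0 VA=0x64340151D (r,kernel):
  [0] read 0x2A idx=25: raw=0x2B007 flags P=1 W=1 U=1 S=0
  [1] read 0x2B idx=26: raw=0x2E007 flags P=1 W=1 U=1 S=0
  [2] read 0x2E idx=1: raw=0x31007 flags P=1 W=1 U=1 S=0
  → PA=0x3151D  (3 entries read)
#1 VA=0x380000486 (w,user):
  [0] read 0x2A idx=14: raw=0x34087 flags P=1 W=1 U=1 S=1
  → PA=0x34486 (huge @L0)  (1 entries read)

TLB: [["0x643401", "0x31"], ["0x380000", "0x34"]]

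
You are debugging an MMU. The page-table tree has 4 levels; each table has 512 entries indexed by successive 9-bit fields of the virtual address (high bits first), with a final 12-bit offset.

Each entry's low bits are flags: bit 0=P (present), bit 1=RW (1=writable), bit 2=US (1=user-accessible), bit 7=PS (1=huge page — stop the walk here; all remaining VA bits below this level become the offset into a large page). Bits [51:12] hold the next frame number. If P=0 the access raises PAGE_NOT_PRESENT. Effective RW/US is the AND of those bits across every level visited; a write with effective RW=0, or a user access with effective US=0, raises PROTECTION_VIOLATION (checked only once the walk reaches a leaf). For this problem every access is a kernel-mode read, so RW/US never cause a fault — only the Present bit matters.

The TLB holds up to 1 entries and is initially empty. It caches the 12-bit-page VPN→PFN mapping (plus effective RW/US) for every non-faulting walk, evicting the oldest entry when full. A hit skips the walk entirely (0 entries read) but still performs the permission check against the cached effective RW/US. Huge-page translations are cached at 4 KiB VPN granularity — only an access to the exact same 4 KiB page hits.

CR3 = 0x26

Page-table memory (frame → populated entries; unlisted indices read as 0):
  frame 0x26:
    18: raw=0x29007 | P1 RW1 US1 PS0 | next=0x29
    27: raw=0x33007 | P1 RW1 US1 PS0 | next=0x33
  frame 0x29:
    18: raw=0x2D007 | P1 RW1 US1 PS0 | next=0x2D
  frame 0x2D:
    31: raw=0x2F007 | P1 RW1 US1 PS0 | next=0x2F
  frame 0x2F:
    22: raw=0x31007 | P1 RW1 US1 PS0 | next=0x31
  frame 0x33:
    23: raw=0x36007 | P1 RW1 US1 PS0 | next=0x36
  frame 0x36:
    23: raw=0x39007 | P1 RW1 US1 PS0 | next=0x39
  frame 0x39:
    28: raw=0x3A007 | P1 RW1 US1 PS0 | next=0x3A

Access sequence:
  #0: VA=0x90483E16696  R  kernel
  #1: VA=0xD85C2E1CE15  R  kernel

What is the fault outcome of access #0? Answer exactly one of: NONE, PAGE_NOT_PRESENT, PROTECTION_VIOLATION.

Trace:
#0 VA=0x90483E16696 (r,kernel):
  [0] read 0x26 idx=18: raw=0x29007 flags P=1 W=1 U=1 S=0
  [1] read 0x29 idx=18: raw=0x2D007 flags P=1 W=1 U=1 S=0
  [2] read 0x2D idx=31: raw=0x2F007 flags P=1 W=1 U=1 S=0
  [3] read 0x2F idx=22: raw=0x31007 flags P=1 W=1 U=1 S=0
  → PA=0x31696  (4 entries read)
#1 VA=0xD85C2E1CE15 (r,kernel):
  [0] read 0x26 idx=27: raw=0x33007 flags P=1 W=1 U=1 S=0
  [1] read 0x33 idx=23: raw=0x36007 flags P=1 W=1 U=1 S=0
  [2] read 0x36 idx=23: raw=0x39007 flags P=1 W=1 U=1 S=0
  [3] read 0x39 idx=28: raw=0x3A007 flags P=1 W=1 U=1 S=0
  → PA=0x3AE15  (4 entries read)

Access #0 fault: NONE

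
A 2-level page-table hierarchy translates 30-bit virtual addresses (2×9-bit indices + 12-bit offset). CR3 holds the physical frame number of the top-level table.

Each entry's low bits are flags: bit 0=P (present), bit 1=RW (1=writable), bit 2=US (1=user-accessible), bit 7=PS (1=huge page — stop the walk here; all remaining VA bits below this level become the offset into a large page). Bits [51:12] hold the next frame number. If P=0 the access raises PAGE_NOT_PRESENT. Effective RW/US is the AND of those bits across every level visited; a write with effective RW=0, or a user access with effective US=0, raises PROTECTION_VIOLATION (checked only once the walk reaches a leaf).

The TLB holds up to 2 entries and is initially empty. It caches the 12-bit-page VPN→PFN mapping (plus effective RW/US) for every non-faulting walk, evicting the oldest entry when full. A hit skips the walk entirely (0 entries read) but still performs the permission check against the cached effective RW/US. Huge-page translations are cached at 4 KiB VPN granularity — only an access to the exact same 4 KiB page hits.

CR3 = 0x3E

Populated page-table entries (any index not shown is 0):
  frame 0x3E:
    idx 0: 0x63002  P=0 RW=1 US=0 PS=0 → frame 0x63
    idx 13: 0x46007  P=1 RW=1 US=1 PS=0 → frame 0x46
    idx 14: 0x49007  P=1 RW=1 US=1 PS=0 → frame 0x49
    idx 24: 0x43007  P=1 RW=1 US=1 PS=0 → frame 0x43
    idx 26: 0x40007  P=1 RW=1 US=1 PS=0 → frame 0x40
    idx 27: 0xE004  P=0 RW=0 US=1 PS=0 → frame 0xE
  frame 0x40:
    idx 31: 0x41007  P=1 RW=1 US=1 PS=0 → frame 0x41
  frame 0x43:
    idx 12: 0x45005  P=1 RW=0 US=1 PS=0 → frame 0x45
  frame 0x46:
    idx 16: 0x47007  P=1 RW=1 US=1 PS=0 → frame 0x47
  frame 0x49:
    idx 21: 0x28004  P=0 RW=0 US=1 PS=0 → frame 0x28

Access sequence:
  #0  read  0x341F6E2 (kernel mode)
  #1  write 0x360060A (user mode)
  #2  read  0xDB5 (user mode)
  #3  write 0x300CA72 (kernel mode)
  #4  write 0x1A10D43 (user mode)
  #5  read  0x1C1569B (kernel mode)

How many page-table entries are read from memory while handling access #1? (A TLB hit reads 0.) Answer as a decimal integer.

Trace:
#0 VA=0x341F6E2 (r,kernel):
  lvl0: tbl 0x3E, slot 26 ⇒ 0x40007 (P1/RW1/US1/PS0)
  lvl1: tbl 0x40, slot 31 ⇒ 0x41007 (P1/RW1/US1/PS0)
  → PA=0x416E2  (2 entries read)
#1 VA=0x360060A (w,user):
  lvl0: tbl 0x3E, slot 27 ⇒ 0xE004 (P0/RW0/US1/PS0)
  → PAGE_NOT_PRESENT  (1 entries read)
#2 VA=0xDB5 (r,user):
  lvl0: tbl 0x3E, slot 0 ⇒ 0x63002 (P0/RW1/US0/PS0)
  → PAGE_NOT_PRESENT  (1 entries read)
#3 VA=0x300CA72 (w,kernel):
  lvl0: tbl 0x3E, slot 24 ⇒ 0x43007 (P1/RW1/US1/PS0)
  lvl1: tbl 0x43, slot 12 ⇒ 0x45005 (P1/RW0/US1/PS0)
  → PROTECTION_VIOLATION  (2 entries read)
#4 VA=0x1A10D43 (w,user):
  lvl0: tbl 0x3E, slot 13 ⇒ 0x46007 (P1/RW1/US1/PS0)
  lvl1: tbl 0x46, slot 16 ⇒ 0x47007 (P1/RW1/US1/PS0)
  → PA=0x47D43  (2 entries read)
#5 VA=0x1C1569B (r,kernel):
  lvl0: tbl 0x3E, slot 14 ⇒ 0x49007 (P1/RW1/US1/PS0)
  lvl1: tbl 0x49, slot 21 ⇒ 0x28004 (P0/RW0/US1/PS0)
  → PAGE_NOT_PRESENT  (2 entries read)

Entries read for #1: 1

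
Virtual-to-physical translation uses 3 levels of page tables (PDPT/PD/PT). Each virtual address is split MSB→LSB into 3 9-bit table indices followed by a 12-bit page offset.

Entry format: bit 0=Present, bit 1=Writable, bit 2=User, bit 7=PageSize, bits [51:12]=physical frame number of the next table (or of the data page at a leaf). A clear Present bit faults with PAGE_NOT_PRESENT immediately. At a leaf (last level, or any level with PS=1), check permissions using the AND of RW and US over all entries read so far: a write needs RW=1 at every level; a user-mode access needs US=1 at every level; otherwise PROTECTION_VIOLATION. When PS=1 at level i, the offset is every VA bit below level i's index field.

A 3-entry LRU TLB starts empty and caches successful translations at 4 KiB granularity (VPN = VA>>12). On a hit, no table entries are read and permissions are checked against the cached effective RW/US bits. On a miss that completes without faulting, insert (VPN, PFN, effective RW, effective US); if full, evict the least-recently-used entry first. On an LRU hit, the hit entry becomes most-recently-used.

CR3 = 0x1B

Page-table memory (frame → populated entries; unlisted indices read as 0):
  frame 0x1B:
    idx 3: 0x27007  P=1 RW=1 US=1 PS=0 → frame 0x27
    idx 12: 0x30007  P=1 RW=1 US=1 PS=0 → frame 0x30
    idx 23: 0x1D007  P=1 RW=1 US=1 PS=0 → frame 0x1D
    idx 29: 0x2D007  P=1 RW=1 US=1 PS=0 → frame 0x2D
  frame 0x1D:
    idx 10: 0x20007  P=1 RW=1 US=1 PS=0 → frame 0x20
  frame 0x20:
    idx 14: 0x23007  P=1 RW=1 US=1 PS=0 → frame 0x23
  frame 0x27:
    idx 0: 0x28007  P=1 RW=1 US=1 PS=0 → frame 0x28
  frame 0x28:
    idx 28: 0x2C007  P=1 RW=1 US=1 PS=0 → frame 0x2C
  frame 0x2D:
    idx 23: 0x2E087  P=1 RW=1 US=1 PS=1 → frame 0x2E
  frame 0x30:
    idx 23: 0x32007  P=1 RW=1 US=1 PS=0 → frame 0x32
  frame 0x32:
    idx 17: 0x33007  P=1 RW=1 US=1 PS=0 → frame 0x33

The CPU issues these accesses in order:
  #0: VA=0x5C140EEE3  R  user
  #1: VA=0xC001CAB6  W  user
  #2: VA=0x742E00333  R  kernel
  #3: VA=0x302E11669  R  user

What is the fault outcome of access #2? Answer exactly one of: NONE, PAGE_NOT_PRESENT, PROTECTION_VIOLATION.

Walk each access:
#0 VA=0x5C140EEE3 (r,user):
  [0] read 0x1B idx=23: raw=0x1D007 flags P=1 W=1 U=1 S=0
  [1] read 0x1D idx=10: raw=0x20007 flags P=1 W=1 U=1 S=0
  [2] read 0x20 idx=14: raw=0x23007 flags P=1 W=1 U=1 S=0
  ✓ 0x23EE3  — 3 lookups
#1 VA=0xC001CAB6 (w,user):
  [0] read 0x1B idx=3: raw=0x27007 flags P=1 W=1 U=1 S=0
  [1] read 0x27 idx=0: raw=0x28007 flags P=1 W=1 U=1 S=0
  [2] read 0x28 idx=28: raw=0x2C007 flags P=1 W=1 U=1 S=0
  ✓ 0x2CAB6  — 3 lookups
#2 VA=0x742E00333 (r,kernel):
  [0] read 0x1B idx=29: raw=0x2D007 flags P=1 W=1 U=1 S=0
  [1] read 0x2D idx=23: raw=0x2E087 flags P=1 W=1 U=1 S=1
  ✓ 0x2E333 (huge @L1)  — 2 lookups
#3 VA=0x302E11669 (r,user):
  [0] read 0x1B idx=12: raw=0x30007 flags P=1 W=1 U=1 S=0
  [1] read 0x30 idx=23: raw=0x32007 flags P=1 W=1 U=1 S=0
  [2] read 0x32 idx=17: raw=0x33007 flags P=1 W=1 U=1 S=0
  ✓ 0x33669  — 3 lookups

Access #2 fault: NONE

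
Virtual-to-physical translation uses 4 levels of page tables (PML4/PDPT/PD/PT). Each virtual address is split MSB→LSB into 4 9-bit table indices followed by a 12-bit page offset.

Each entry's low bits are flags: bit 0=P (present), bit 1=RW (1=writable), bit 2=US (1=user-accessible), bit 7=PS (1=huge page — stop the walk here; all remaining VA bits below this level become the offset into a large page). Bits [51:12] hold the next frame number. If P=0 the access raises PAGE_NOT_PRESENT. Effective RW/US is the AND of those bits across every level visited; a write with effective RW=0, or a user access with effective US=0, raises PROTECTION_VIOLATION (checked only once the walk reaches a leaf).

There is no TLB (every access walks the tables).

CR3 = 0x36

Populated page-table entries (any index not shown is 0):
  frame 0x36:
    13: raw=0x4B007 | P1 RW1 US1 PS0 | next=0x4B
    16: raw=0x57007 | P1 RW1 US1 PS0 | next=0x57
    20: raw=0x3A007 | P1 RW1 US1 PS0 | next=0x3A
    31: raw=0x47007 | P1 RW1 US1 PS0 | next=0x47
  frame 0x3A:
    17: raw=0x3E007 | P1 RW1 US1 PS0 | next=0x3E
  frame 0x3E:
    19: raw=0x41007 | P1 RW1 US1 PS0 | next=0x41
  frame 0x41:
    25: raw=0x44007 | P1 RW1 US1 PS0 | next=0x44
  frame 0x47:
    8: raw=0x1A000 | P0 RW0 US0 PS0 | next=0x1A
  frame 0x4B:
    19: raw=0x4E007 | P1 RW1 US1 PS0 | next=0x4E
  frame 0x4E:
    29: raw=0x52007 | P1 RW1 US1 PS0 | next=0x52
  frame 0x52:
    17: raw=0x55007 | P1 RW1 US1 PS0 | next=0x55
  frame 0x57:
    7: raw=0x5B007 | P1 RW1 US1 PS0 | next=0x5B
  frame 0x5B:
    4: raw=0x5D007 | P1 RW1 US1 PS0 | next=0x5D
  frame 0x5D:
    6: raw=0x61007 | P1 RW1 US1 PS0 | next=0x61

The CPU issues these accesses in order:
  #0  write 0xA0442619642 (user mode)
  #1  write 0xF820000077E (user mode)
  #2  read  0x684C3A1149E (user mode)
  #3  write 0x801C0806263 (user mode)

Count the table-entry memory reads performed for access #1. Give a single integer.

Walk each access:
#0 VA=0xA0442619642 (w,user):
  L0 @0x36[20] → 0x3A007  P=1,RW=1,US=1,PS=0
  L1 @0x3A[17] → 0x3E007  P=1,RW=1,US=1,PS=0
  L2 @0x3E[19] → 0x41007  P=1,RW=1,US=1,PS=0
  L3 @0x41[25] → 0x44007  P=1,RW=1,US=1,PS=0
  ✓ 0x44642  — 4 lookups
#1 VA=0xF820000077E (w,user):
  L0 @0x36[31] → 0x47007  P=1,RW=1,US=1,PS=0
  L1 @0x47[8] → 0x1A000  P=0,RW=0,US=0,PS=0
  → PAGE_NOT_PRESENT  (2 entries read)
#2 VA=0x684C3A1149E (r,user):
  L0 @0x36[13] → 0x4B007  P=1,RW=1,US=1,PS=0
  L1 @0x4B[19] → 0x4E007  P=1,RW=1,US=1,PS=0
  L2 @0x4E[29] → 0x52007  P=1,RW=1,US=1,PS=0
  L3 @0x52[17] → 0x55007  P=1,RW=1,US=1,PS=0
  ✓ 0x5549E  — 4 lookups
#3 VA=0x801C0806263 (w,user):
  L0 @0x36[16] → 0x57007  P=1,RW=1,US=1,PS=0
  L1 @0x57[7] → 0x5B007  P=1,RW=1,US=1,PS=0
  L2 @0x5B[4] → 0x5D007  P=1,RW=1,US=1,PS=0
  L3 @0x5D[6] → 0x61007  P=1,RW=1,US=1,PS=0
  ✓ 0x61263  — 4 lookups

Entries read for #1: 2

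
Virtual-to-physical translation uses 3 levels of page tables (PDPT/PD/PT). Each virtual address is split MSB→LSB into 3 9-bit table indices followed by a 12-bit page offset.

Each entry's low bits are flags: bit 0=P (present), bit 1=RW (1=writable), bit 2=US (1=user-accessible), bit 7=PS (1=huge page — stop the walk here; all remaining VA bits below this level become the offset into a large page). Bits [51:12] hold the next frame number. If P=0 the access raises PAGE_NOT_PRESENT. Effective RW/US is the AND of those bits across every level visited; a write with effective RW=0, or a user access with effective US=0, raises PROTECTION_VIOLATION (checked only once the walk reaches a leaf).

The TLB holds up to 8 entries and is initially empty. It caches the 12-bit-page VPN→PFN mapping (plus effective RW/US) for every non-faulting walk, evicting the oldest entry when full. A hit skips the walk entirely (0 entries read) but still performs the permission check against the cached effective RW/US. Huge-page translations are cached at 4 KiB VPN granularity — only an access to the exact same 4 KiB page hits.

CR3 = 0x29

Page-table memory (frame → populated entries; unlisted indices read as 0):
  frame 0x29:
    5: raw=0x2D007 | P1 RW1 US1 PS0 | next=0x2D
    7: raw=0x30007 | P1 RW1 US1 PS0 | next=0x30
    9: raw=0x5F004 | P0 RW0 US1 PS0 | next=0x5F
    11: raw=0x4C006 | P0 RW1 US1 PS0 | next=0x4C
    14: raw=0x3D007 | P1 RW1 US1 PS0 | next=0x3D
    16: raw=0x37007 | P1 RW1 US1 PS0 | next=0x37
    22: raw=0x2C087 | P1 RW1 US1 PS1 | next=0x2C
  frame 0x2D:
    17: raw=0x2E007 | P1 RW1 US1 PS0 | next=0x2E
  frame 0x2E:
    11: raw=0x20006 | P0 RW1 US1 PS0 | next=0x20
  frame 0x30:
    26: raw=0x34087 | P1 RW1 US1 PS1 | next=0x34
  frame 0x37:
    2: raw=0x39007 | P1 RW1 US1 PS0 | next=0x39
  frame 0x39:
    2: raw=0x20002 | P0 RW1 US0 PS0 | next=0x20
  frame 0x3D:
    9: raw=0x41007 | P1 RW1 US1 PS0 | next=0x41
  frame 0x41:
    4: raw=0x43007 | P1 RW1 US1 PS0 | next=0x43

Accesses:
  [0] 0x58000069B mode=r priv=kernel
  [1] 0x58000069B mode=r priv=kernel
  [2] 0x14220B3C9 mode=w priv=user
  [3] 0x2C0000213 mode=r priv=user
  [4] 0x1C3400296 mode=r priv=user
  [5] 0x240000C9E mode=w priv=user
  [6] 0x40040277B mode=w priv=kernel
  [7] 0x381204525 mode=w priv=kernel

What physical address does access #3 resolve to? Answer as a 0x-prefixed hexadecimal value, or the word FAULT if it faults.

Trace:
#0 VA=0x58000069B (r,kernel):
  L0: frame=0x29 idx=22 entry=0x2C087 [P=1 RW=1 US=1 PS=1]
  → PA=0x2C69B (huge @L0)  (1 entries read)
#1 VA=0x58000069B (r,kernel):
  TLB hit vpn=0x580000 → PA=0x2C69B
#2 VA=0x14220B3C9 (w,user):
  L0: frame=0x29 idx=5 entry=0x2D007 [P=1 RW=1 US=1 PS=0]
  L1: frame=0x2D idx=17 entry=0x2E007 [P=1 RW=1 US=1 PS=0]
  L2: frame=0x2E idx=11 entry=0x20006 [P=0 RW=1 US=1 PS=0]
  ✗ PAGE_NOT_PRESENT  [3 reads]
#3 VA=0x2C0000213 (r,user):
  L0: frame=0x29 idx=11 entry=0x4C006 [P=0 RW=1 US=1 PS=0]
  ✗ PAGE_NOT_PRESENT  [1 reads]
#4 VA=0x1C3400296 (r,user):
  L0: frame=0x29 idx=7 entry=0x30007 [P=1 RW=1 US=1 PS=0]
  L1: frame=0x30 idx=26 entry=0x34087 [P=1 RW=1 US=1 PS=1]
  → PA=0x34296 (huge @L1)  (2 entries read)
#5 VA=0x240000C9E (w,user):
  L0: frame=0x29 idx=9 entry=0x5F004 [P=0 RW=0 US=1 PS=0]
  ✗ PAGE_NOT_PRESENT  [1 reads]
#6 VA=0x40040277B (w,kernel):
  L0: frame=0x29 idx=16 entry=0x37007 [P=1 RW=1 US=1 PS=0]
  L1: frame=0x37 idx=2 entry=0x39007 [P=1 RW=1 US=1 PS=0]
  L2: frame=0x39 idx=2 entry=0x20002 [P=0 RW=1 US=0 PS=0]
  ✗ PAGE_NOT_PRESENT  [3 reads]
#7 VA=0x381204525 (w,kernel):
  L0: frame=0x29 idx=14 entry=0x3D007 [P=1 RW=1 US=1 PS=0]
  L1: frame=0x3D idx=9 entry=0x41007 [P=1 RW=1 US=1 PS=0]
  L2: frame=0x41 idx=4 entry=0x43007 [P=1 RW=1 US=1 PS=0]
  → PA=0x43525  (3 entries read)

Access #3 PA: FAULT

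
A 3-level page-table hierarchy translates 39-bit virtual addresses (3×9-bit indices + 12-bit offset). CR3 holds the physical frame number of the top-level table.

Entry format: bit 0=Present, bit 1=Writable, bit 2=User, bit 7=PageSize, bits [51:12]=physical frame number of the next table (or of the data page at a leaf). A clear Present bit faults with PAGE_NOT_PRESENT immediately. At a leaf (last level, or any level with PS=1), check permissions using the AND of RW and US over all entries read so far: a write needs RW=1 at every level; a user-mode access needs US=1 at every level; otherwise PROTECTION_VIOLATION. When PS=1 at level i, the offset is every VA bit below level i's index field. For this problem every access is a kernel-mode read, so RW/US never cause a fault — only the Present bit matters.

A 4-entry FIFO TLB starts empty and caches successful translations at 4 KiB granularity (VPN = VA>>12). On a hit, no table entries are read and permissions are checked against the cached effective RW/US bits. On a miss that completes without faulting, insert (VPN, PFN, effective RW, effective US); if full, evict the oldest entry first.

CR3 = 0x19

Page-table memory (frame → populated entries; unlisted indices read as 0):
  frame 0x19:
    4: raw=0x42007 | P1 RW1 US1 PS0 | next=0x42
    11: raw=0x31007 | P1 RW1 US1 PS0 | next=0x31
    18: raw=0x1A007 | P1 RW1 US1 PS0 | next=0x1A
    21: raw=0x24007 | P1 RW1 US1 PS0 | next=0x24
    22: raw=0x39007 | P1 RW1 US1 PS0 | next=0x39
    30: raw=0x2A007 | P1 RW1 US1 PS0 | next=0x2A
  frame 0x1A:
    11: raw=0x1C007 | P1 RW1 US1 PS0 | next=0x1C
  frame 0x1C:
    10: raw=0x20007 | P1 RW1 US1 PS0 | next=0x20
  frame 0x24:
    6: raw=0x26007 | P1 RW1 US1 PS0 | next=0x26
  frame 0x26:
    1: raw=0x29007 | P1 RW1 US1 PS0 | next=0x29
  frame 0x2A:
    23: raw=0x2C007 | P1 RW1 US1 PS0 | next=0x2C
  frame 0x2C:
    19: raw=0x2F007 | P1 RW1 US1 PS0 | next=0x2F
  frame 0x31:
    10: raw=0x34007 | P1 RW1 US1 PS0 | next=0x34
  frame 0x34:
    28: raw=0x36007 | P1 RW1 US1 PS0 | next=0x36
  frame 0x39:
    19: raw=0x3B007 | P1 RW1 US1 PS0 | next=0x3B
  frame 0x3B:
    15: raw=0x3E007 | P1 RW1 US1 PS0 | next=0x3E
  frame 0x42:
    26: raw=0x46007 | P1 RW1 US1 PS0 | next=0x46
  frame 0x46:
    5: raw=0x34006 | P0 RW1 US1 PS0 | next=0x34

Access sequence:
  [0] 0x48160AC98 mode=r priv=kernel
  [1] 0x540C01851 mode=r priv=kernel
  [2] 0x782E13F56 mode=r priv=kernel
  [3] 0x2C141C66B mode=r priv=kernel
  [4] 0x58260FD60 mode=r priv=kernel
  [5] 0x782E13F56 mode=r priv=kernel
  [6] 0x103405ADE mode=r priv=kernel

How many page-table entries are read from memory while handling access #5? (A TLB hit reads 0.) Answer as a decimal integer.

Walk each access:
#0 VA=0x48160AC98 (r,kernel):
  lvl0: tbl 0x19, slot 18 ⇒ 0x1A007 (P1/RW1/US1/PS0)
  lvl1: tbl 0x1A, slot 11 ⇒ 0x1C007 (P1/RW1/US1/PS0)
  lvl2: tbl 0x1C, slot 10 ⇒ 0x20007 (P1/RW1/US1/PS0)
  ✓ 0x20C98  — 3 lookups
#1 VA=0x540C01851 (r,kernel):
  lvl0: tbl 0x19, slot 21 ⇒ 0x24007 (P1/RW1/US1/PS0)
  lvl1: tbl 0x24, slot 6 ⇒ 0x26007 (P1/RW1/US1/PS0)
  lvl2: tbl 0x26, slot 1 ⇒ 0x29007 (P1/RW1/US1/PS0)
  ✓ 0x29851  — 3 lookups
#2 VA=0x782E13F56 (r,kernel):
  lvl0: tbl 0x19, slot 30 ⇒ 0x2A007 (P1/RW1/US1/PS0)
  lvl1: tbl 0x2A, slot 23 ⇒ 0x2C007 (P1/RW1/US1/PS0)
  lvl2: tbl 0x2C, slot 19 ⇒ 0x2F007 (P1/RW1/US1/PS0)
  ✓ 0x2FF56  — 3 lookups
#3 VA=0x2C141C66B (r,kernel):
  lvl0: tbl 0x19, slot 11 ⇒ 0x31007 (P1/RW1/US1/PS0)
  lvl1: tbl 0x31, slot 10 ⇒ 0x34007 (P1/RW1/US1/PS0)
  lvl2: tbl 0x34, slot 28 ⇒ 0x36007 (P1/RW1/US1/PS0)
  ✓ 0x3666B  — 3 lookups
#4 VA=0x58260FD60 (r,kernel):
  lvl0: tbl 0x19, slot 22 ⇒ 0x39007 (P1/RW1/US1/PS0)
  lvl1: tbl 0x39, slot 19 ⇒ 0x3B007 (P1/RW1/US1/PS0)
  lvl2: tbl 0x3B, slot 15 ⇒ 0x3E007 (P1/RW1/US1/PS0)
  ✓ 0x3ED60  — 3 lookups
#5 VA=0x782E13F56 (r,kernel):
  TLB hit vpn=0x782E13 → PA=0x2FF56
#6 VA=0x103405ADE (r,kernel):
  lvl0: tbl 0x19, slot 4 ⇒ 0x42007 (P1/RW1/US1/PS0)
  lvl1: tbl 0x42, slot 26 ⇒ 0x46007 (P1/RW1/US1/PS0)
  lvl2: tbl 0x46, slot 5 ⇒ 0x34006 (P0/RW1/US1/PS0)
  → PAGE_NOT_PRESENT  (3 entries read)

Entries read for #5: 0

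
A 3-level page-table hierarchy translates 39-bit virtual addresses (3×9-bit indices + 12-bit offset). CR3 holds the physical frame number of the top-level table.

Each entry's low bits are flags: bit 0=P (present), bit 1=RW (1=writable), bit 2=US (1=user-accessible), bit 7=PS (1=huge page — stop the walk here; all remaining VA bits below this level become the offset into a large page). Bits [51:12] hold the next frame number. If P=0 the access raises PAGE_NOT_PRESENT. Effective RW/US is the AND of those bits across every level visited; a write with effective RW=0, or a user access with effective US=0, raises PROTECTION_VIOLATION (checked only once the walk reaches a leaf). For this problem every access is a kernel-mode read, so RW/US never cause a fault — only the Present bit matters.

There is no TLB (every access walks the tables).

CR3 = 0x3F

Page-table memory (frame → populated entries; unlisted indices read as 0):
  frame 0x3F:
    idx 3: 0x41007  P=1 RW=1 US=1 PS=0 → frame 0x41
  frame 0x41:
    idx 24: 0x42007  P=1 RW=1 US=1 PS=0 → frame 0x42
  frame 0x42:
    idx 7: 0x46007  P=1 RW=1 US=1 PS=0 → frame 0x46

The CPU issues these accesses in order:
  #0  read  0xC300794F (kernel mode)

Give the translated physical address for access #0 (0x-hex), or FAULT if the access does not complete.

Per-access translation:
#0 VA=0xC300794F (r,kernel):
  [0] read 0x3F idx=3: raw=0x41007 flags P=1 W=1 U=1 S=0
  [1] read 0x41 idx=24: raw=0x42007 flags P=1 W=1 U=1 S=0
  [2] read 0x42 idx=7: raw=0x46007 flags P=1 W=1 U=1 S=0
  ✓ 0x4694F  — 3 lookups

Access #0 PA: 0x4694F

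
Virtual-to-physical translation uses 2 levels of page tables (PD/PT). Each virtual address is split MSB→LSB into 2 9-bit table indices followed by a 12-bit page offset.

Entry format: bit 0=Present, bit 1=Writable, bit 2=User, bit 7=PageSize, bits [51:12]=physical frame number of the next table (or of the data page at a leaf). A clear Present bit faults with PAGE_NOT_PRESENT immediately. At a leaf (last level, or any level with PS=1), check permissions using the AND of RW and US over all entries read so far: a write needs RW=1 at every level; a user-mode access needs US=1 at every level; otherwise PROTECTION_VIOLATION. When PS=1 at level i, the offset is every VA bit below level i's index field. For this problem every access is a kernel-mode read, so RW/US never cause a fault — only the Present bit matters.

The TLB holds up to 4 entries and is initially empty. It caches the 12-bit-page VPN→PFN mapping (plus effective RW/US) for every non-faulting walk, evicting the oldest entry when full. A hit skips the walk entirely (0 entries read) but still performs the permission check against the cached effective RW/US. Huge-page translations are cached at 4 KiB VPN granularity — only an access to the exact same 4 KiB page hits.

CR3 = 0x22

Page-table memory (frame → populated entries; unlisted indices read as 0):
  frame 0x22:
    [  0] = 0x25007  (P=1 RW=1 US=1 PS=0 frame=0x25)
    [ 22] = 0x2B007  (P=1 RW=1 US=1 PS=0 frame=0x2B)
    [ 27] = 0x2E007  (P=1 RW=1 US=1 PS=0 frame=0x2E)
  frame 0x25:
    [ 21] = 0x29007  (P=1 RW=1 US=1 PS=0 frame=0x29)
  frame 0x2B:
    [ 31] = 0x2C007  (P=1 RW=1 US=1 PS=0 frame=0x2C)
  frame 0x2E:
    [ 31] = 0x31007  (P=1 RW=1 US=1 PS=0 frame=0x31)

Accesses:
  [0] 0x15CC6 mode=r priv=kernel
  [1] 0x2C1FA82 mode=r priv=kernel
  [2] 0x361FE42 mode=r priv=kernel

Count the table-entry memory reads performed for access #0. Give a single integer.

Per-access translation:
#0 VA=0x15CC6 (r,kernel):
  L0: frame=0x22 idx=0 entry=0x25007 [P=1 RW=1 US=1 PS=0]
  L1: frame=0x25 idx=21 entry=0x29007 [P=1 RW=1 US=1 PS=0]
  ⇒ phys 0x29CC6  [2 reads]
#1 VA=0x2C1FA82 (r,kernel):
  L0: frame=0x22 idx=22 entry=0x2B007 [P=1 RW=1 US=1 PS=0]
  L1: frame=0x2B idx=31 entry=0x2C007 [P=1 RW=1 US=1 PS=0]
  ⇒ phys 0x2CA82  [2 reads]
#2 VA=0x361FE42 (r,kernel):
  L0: frame=0x22 idx=27 entry=0x2E007 [P=1 RW=1 US=1 PS=0]
  L1: frame=0x2E idx=31 entry=0x31007 [P=1 RW=1 US=1 PS=0]
  ⇒ phys 0x31E42  [2 reads]

Entries read for #0: 2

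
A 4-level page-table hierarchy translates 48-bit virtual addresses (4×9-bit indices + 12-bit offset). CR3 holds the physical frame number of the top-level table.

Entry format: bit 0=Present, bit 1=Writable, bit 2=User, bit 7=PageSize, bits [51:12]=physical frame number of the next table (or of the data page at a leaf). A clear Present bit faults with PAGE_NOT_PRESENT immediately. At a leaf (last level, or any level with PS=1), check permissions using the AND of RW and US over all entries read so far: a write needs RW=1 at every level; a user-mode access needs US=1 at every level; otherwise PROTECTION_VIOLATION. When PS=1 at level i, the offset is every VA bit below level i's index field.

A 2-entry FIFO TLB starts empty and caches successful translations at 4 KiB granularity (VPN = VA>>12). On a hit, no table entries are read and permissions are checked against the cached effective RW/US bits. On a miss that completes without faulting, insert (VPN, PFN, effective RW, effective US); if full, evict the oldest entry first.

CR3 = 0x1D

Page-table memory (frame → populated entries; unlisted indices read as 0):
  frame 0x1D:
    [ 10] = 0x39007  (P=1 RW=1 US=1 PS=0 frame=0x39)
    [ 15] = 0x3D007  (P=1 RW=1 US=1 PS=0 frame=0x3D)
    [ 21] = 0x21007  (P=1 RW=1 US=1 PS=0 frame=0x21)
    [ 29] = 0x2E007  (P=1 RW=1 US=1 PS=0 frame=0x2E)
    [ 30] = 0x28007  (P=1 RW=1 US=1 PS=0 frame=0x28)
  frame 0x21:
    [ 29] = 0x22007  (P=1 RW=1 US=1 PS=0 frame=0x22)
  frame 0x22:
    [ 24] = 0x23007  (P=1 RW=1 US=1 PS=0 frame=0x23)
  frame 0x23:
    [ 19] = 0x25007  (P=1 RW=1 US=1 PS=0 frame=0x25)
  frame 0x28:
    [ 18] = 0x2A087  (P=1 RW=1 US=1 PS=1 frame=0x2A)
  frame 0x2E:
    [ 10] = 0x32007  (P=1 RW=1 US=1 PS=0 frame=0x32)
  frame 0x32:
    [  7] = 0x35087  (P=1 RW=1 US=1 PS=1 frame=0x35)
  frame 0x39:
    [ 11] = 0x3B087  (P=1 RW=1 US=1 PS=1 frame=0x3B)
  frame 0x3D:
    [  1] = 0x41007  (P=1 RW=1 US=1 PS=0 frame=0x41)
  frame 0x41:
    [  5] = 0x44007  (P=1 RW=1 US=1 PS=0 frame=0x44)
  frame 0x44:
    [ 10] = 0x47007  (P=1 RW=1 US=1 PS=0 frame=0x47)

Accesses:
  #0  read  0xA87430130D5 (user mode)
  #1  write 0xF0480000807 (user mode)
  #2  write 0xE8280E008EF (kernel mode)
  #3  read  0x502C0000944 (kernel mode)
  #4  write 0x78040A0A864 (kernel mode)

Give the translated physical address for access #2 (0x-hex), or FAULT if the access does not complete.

Trace:
#0 VA=0xA87430130D5 (r,user):
  L0 @0x1D[21] → 0x21007  P=1,RW=1,US=1,PS=0
  L1 @0x21[29] → 0x22007  P=1,RW=1,US=1,PS=0
  L2 @0x22[24] → 0x23007  P=1,RW=1,US=1,PS=0
  L3 @0x23[19] → 0x25007  P=1,RW=1,US=1,PS=0
  ⇒ phys 0x250D5  [4 reads]
#1 VA=0xF0480000807 (w,user):
  L0 @0x1D[30] → 0x28007  P=1,RW=1,US=1,PS=0
  L1 @0x28[18] → 0x2A087  P=1,RW=1,US=1,PS=1
  ⇒ phys 0x2A807 (huge @L1)  [2 reads]
#2 VA=0xE8280E008EF (w,kernel):
  L0 @0x1D[29] → 0x2E007  P=1,RW=1,US=1,PS=0
  L1 @0x2E[10] → 0x32007  P=1,RW=1,US=1,PS=0
  L2 @0x32[7] → 0x35087  P=1,RW=1,US=1,PS=1
  ⇒ phys 0x358EF (huge @L2)  [3 reads]
#3 VA=0x502C0000944 (r,kernel):
  L0 @0x1D[10] → 0x39007  P=1,RW=1,US=1,PS=0
  L1 @0x39[11] → 0x3B087  P=1,RW=1,US=1,PS=1
  ⇒ phys 0x3B944 (huge @L1)  [2 reads]
#4 VA=0x78040A0A864 (w,kernel):
  L0 @0x1D[15] → 0x3D007  P=1,RW=1,US=1,PS=0
  L1 @0x3D[1] → 0x41007  P=1,RW=1,US=1,PS=0
  L2 @0x41[5] → 0x44007  P=1,RW=1,US=1,PS=0
  L3 @0x44[10] → 0x47007  P=1,RW=1,US=1,PS=0
  ⇒ phys 0x47864  [4 reads]

Access #2 PA: 0x358EF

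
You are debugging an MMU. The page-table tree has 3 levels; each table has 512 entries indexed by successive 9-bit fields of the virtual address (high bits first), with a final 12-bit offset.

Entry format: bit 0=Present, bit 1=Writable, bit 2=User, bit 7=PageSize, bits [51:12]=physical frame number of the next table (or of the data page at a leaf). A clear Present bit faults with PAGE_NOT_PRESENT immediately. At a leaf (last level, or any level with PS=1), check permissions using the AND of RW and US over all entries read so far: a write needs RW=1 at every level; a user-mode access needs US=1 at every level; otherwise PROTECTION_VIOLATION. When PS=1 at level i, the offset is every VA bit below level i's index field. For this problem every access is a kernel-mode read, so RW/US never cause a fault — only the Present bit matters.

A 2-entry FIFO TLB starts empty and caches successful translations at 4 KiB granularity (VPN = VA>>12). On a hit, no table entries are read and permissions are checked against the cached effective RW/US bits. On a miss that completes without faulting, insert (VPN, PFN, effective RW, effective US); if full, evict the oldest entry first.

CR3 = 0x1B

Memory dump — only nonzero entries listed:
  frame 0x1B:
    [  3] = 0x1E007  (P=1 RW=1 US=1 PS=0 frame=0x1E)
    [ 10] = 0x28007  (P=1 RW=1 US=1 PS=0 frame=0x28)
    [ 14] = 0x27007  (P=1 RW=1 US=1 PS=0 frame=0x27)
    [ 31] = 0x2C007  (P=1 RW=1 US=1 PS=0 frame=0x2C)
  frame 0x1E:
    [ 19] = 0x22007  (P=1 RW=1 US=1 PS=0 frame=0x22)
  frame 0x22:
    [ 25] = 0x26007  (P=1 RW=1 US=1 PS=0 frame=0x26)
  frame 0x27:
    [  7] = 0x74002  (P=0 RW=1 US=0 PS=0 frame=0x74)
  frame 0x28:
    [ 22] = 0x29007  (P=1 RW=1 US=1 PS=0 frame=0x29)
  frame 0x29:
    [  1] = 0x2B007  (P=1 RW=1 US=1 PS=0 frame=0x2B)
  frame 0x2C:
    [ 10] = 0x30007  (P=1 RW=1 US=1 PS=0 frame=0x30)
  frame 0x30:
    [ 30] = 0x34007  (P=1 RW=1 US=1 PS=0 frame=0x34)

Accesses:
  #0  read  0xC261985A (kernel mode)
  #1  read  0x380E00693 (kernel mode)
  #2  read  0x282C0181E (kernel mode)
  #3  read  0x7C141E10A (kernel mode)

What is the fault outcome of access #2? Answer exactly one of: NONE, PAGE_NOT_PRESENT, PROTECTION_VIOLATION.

Per-access translation:
#0 VA=0xC261985A (r,kernel):
  [0] read 0x1B idx=3: raw=0x1E007 flags P=1 W=1 U=1 S=0
  [1] read 0x1E idx=19: raw=0x22007 flags P=1 W=1 U=1 S=0
  [2] read 0x22 idx=25: raw=0x26007 flags P=1 W=1 U=1 S=0
  ✓ 0x2685A  — 3 lookups
#1 VA=0x380E00693 (r,kernel):
  [0] read 0x1B idx=14: raw=0x27007 flags P=1 W=1 U=1 S=0
  [1] read 0x27 idx=7: raw=0x74002 flags P=0 W=1 U=0 S=0
  → PAGE_NOT_PRESENT  (2 entries read)
#2 VA=0x282C0181E (r,kernel):
  [0] read 0x1B idx=10: raw=0x28007 flags P=1 W=1 U=1 S=0
  [1] read 0x28 idx=22: raw=0x29007 flags P=1 W=1 U=1 S=0
  [2] read 0x29 idx=1: raw=0x2B007 flags P=1 W=1 U=1 S=0
  ✓ 0x2B81E  — 3 lookups
#3 VA=0x7C141E10A (r,kernel):
  [0] read 0x1B idx=31: raw=0x2C007 flags P=1 W=1 U=1 S=0
  [1] read 0x2C idx=10: raw=0x30007 flags P=1 W=1 U=1 S=0
  [2] read 0x30 idx=30: raw=0x34007 flags P=1 W=1 U=1 S=0
  ✓ 0x3410A  — 3 lookups

Access #2 fault: NONE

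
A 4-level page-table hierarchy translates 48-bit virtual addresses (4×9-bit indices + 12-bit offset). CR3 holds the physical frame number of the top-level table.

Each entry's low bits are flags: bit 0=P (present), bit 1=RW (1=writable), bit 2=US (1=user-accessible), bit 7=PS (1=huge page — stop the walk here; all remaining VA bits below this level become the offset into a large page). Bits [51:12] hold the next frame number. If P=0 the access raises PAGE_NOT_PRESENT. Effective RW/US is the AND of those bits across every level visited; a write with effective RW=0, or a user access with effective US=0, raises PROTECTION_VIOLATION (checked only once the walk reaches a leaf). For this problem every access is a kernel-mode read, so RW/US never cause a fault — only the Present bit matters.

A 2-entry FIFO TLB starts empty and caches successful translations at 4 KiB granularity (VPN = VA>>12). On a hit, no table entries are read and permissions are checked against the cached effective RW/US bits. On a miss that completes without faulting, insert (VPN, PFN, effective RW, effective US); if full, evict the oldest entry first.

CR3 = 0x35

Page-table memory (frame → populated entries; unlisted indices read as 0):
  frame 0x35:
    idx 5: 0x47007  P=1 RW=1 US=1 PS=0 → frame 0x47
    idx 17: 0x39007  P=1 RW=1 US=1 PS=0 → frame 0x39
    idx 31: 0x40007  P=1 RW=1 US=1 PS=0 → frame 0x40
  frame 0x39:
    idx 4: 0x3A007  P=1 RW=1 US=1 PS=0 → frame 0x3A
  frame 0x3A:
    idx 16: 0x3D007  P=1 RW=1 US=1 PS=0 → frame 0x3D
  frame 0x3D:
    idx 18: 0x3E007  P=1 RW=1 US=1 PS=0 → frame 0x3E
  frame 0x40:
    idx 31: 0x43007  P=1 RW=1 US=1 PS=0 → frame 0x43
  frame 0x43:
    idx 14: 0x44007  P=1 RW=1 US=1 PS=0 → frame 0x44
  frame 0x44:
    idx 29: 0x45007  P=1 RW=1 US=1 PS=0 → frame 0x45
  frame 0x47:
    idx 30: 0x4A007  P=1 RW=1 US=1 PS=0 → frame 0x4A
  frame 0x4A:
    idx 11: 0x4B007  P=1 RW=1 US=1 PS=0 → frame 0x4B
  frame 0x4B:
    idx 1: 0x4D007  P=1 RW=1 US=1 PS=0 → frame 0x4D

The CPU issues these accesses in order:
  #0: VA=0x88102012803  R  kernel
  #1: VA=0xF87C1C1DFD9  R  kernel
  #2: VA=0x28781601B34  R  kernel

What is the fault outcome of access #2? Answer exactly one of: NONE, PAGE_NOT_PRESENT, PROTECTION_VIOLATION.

Walk each access:
#0 VA=0x88102012803 (r,kernel):
  L0 @0x35[17] → 0x39007  P=1,RW=1,US=1,PS=0
  L1 @0x39[4] → 0x3A007  P=1,RW=1,US=1,PS=0
  L2 @0x3A[16] → 0x3D007  P=1,RW=1,US=1,PS=0
  L3 @0x3D[18] → 0x3E007  P=1,RW=1,US=1,PS=0
  ⇒ phys 0x3E803  [4 reads]
#1 VA=0xF87C1C1DFD9 (r,kernel):
  L0 @0x35[31] → 0x40007  P=1,RW=1,US=1,PS=0
  L1 @0x40[31] → 0x43007  P=1,RW=1,US=1,PS=0
  L2 @0x43[14] → 0x44007  P=1,RW=1,US=1,PS=0
  L3 @0x44[29] → 0x45007  P=1,RW=1,US=1,PS=0
  ⇒ phys 0x45FD9  [4 reads]
#2 VA=0x28781601B34 (r,kernel):
  L0 @0x35[5] → 0x47007  P=1,RW=1,US=1,PS=0
  L1 @0x47[30] → 0x4A007  P=1,RW=1,US=1,PS=0
  L2 @0x4A[11] → 0x4B007  P=1,RW=1,US=1,PS=0
  L3 @0x4B[1] → 0x4D007  P=1,RW=1,US=1,PS=0
  ⇒ phys 0x4DB34  [4 reads]

Access #2 fault: NONE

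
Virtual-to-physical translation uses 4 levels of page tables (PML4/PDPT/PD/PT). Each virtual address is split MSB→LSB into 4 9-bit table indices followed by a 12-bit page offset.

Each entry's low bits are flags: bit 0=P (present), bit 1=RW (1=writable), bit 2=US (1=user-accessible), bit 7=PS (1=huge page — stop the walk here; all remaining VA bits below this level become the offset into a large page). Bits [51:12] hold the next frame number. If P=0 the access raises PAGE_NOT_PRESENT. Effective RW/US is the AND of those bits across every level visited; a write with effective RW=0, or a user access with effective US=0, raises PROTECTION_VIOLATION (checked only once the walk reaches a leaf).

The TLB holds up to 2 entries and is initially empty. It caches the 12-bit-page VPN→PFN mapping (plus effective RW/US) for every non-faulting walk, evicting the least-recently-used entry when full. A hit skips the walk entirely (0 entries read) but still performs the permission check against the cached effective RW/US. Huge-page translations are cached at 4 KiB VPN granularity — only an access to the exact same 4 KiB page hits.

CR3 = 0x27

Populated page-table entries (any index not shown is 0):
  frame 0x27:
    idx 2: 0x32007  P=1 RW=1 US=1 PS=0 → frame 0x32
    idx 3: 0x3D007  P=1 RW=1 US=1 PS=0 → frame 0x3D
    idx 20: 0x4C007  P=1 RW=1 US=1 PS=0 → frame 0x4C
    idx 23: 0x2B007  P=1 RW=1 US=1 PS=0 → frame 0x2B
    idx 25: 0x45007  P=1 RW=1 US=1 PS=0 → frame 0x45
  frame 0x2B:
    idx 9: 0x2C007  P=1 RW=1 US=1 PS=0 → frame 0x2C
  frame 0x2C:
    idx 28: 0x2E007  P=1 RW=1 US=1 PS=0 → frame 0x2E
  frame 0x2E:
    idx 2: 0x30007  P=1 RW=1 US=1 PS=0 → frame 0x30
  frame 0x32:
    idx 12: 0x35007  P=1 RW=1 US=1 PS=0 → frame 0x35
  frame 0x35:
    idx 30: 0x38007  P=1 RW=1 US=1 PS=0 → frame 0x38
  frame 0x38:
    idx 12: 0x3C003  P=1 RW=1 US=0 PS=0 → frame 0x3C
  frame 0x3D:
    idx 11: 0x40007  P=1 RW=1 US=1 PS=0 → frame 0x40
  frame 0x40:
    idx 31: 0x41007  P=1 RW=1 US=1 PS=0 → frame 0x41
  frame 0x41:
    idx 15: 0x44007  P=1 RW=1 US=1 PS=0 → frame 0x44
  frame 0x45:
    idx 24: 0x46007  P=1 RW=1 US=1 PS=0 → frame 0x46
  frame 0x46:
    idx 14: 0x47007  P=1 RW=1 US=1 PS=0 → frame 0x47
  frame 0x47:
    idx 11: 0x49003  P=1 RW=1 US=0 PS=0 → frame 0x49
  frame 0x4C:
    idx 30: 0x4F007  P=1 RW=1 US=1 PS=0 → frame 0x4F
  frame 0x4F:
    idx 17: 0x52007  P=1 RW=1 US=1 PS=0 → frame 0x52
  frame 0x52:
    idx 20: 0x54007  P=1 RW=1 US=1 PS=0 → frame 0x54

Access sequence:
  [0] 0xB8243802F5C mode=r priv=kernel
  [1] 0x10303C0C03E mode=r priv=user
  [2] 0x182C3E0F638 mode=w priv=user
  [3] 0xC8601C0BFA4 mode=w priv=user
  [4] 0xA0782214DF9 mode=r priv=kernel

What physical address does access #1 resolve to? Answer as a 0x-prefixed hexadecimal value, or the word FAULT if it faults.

Per-access translation:
#0 VA=0xB8243802F5C (r,kernel):
  [0] read 0x27 idx=23: raw=0x2B007 flags P=1 W=1 U=1 S=0
  [1] read 0x2B idx=9: raw=0x2C007 flags P=1 W=1 U=1 S=0
  [2] read 0x2C idx=28: raw=0x2E007 flags P=1 W=1 U=1 S=0
  [3] read 0x2E idx=2: raw=0x30007 flags P=1 W=1 U=1 S=0
  → PA=0x30F5C  (4 entries read)
#1 VA=0x10303C0C03E (r,user):
  [0] read 0x27 idx=2: raw=0x32007 flags P=1 W=1 U=1 S=0
  [1] read 0x32 idx=12: raw=0x35007 flags P=1 W=1 U=1 S=0
  [2] read 0x35 idx=30: raw=0x38007 flags P=1 W=1 U=1 S=0
  [3] read 0x38 idx=12: raw=0x3C003 flags P=1 W=1 U=0 S=0
  ✗ PROTECTION_VIOLATION  [4 reads]
#2 VA=0x182C3E0F638 (w,user):
  [0] read 0x27 idx=3: raw=0x3D007 flags P=1 W=1 U=1 S=0
  [1] read 0x3D idx=11: raw=0x40007 flags P=1 W=1 U=1 S=0
  [2] read 0x40 idx=31: raw=0x41007 flags P=1 W=1 U=1 S=0
  [3] read 0x41 idx=15: raw=0x44007 flags P=1 W=1 U=1 S=0
  → PA=0x44638  (4 entries read)
#3 VA=0xC8601C0BFA4 (w,user):
  [0] read 0x27 idx=25: raw=0x45007 flags P=1 W=1 U=1 S=0
  [1] read 0x45 idx=24: raw=0x46007 flags P=1 W=1 U=1 S=0
  [2] read 0x46 idx=14: raw=0x47007 flags P=1 W=1 U=1 S=0
  [3] read 0x47 idx=11: raw=0x49003 flags P=1 W=1 U=0 S=0
  ✗ PROTECTION_VIOLATION  [4 reads]
#4 VA=0xA0782214DF9 (r,kernel):
  [0] read 0x27 idx=20: raw=0x4C007 flags P=1 W=1 U=1 S=0
  [1] read 0x4C idx=30: raw=0x4F007 flags P=1 W=1 U=1 S=0
  [2] read 0x4F idx=17: raw=0x52007 flags P=1 W=1 U=1 S=0
  [3] read 0x52 idx=20: raw=0x54007 flags P=1 W=1 U=1 S=0
  → PA=0x54DF9  (4 entries read)

Access #1 PA: FAULT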